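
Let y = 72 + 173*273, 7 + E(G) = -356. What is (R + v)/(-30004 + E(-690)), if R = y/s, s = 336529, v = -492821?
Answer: 165848511008/10219376143 ≈ 16.229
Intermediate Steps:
E(G) = -363 (E(G) = -7 - 356 = -363)
y = 47301 (y = 72 + 47229 = 47301)
R = 47301/336529 ≈ 0.14056
(R + v)/(-30004 + E(-690)) = (47301/336529 - 492821)/(-30004 - 363) = -165848511008/336529/(-30367) = -165848511008/336529*(-1/30367) = 165848511008/10219376143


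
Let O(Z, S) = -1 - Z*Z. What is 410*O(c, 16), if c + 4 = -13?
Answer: -118900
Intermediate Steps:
c = -17 (c = -4 - 13 = -17)
O(Z, S) = -1 - Z²
410*O(c, 16) = 410*(-1 - 1*(-17)²) = 410*(-1 - 1*289) = 410*(-1 - 289) = 410*(-290) = -118900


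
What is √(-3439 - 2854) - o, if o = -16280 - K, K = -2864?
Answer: 13416 + I*√6293 ≈ 13416.0 + 79.328*I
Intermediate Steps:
o = -13416 (o = -16280 - 1*(-2864) = -16280 + 2864 = -13416)
√(-3439 - 2854) - o = √(-3439 - 2854) - 1*(-13416) = √(-6293) + 13416 = I*√6293 + 13416 = 13416 + I*√6293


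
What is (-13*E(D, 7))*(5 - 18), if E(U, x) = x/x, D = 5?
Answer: 169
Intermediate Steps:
E(U, x) = 1
(-13*E(D, 7))*(5 - 18) = (-13*1)*(5 - 18) = -13*(-13) = 169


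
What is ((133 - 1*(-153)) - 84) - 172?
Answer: 30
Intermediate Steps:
((133 - 1*(-153)) - 84) - 172 = ((133 + 153) - 84) - 172 = (286 - 84) - 172 = 202 - 172 = 30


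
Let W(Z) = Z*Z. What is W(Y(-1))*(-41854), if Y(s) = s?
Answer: -41854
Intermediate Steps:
W(Z) = Z²
W(Y(-1))*(-41854) = (-1)²*(-41854) = 1*(-41854) = -41854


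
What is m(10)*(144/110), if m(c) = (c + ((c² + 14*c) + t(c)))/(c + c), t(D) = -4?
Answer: 4428/275 ≈ 16.102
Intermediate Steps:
m(c) = (-4 + c² + 15*c)/(2*c) (m(c) = (c + ((c² + 14*c) - 4))/(c + c) = (c + (-4 + c² + 14*c))/((2*c)) = (-4 + c² + 15*c)*(1/(2*c)) = (-4 + c² + 15*c)/(2*c))
m(10)*(144/110) = ((½)*(-4 + 10*(15 + 10))/10)*(144/110) = ((½)*(⅒)*(-4 + 10*25))*(144*(1/110)) = ((½)*(⅒)*(-4 + 250))*(72/55) = ((½)*(⅒)*246)*(72/55) = (123/10)*(72/55) = 4428/275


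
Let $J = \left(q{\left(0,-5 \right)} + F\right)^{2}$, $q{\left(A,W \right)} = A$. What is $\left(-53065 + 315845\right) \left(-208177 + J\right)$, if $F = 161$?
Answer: $-47893231680$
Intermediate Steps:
$J = 25921$ ($J = \left(0 + 161\right)^{2} = 161^{2} = 25921$)
$\left(-53065 + 315845\right) \left(-208177 + J\right) = \left(-53065 + 315845\right) \left(-208177 + 25921\right) = 262780 \left(-182256\right) = -47893231680$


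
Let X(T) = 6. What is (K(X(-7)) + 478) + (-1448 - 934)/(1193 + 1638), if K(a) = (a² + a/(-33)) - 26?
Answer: 15164944/31141 ≈ 486.98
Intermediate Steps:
K(a) = -26 + a² - a/33 (K(a) = (a² - a/33) - 26 = -26 + a² - a/33)
(K(X(-7)) + 478) + (-1448 - 934)/(1193 + 1638) = ((-26 + 6² - 1/33*6) + 478) + (-1448 - 934)/(1193 + 1638) = ((-26 + 36 - 2/11) + 478) - 2382/2831 = (108/11 + 478) - 2382*1/2831 = 5366/11 - 2382/2831 = 15164944/31141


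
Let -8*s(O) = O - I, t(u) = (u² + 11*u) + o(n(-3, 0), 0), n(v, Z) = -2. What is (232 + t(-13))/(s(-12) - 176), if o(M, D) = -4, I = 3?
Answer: -2032/1393 ≈ -1.4587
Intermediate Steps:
t(u) = -4 + u² + 11*u (t(u) = (u² + 11*u) - 4 = -4 + u² + 11*u)
s(O) = 3/8 - O/8 (s(O) = -(O - 1*3)/8 = -(O - 3)/8 = -(-3 + O)/8 = 3/8 - O/8)
(232 + t(-13))/(s(-12) - 176) = (232 + (-4 + (-13)² + 11*(-13)))/((3/8 - ⅛*(-12)) - 176) = (232 + (-4 + 169 - 143))/((3/8 + 3/2) - 176) = (232 + 22)/(15/8 - 176) = 254/(-1393/8) = 254*(-8/1393) = -2032/1393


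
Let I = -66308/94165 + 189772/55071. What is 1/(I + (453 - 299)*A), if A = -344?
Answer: -5185760715/274706641405328 ≈ -1.8877e-5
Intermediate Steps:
I = 14218232512/5185760715 (I = -66308*1/94165 + 189772*(1/55071) = -66308/94165 + 189772/55071 = 14218232512/5185760715 ≈ 2.7418)
1/(I + (453 - 299)*A) = 1/(14218232512/5185760715 + (453 - 299)*(-344)) = 1/(14218232512/5185760715 + 154*(-344)) = 1/(14218232512/5185760715 - 52976) = 1/(-274706641405328/5185760715) = -5185760715/274706641405328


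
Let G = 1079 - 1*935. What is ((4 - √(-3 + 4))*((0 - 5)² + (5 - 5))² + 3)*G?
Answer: 270432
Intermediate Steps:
G = 144 (G = 1079 - 935 = 144)
((4 - √(-3 + 4))*((0 - 5)² + (5 - 5))² + 3)*G = ((4 - √(-3 + 4))*((0 - 5)² + (5 - 5))² + 3)*144 = ((4 - √1)*((-5)² + 0)² + 3)*144 = ((4 - 1*1)*(25 + 0)² + 3)*144 = ((4 - 1)*25² + 3)*144 = (3*625 + 3)*144 = (1875 + 3)*144 = 1878*144 = 270432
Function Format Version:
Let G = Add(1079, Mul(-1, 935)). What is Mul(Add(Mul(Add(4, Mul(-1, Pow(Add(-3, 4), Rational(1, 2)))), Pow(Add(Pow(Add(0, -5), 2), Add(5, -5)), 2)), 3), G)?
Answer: 270432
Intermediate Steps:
G = 144 (G = Add(1079, -935) = 144)
Mul(Add(Mul(Add(4, Mul(-1, Pow(Add(-3, 4), Rational(1, 2)))), Pow(Add(Pow(Add(0, -5), 2), Add(5, -5)), 2)), 3), G) = Mul(Add(Mul(Add(4, Mul(-1, Pow(Add(-3, 4), Rational(1, 2)))), Pow(Add(Pow(Add(0, -5), 2), Add(5, -5)), 2)), 3), 144) = Mul(Add(Mul(Add(4, Mul(-1, Pow(1, Rational(1, 2)))), Pow(Add(Pow(-5, 2), 0), 2)), 3), 144) = Mul(Add(Mul(Add(4, Mul(-1, 1)), Pow(Add(25, 0), 2)), 3), 144) = Mul(Add(Mul(Add(4, -1), Pow(25, 2)), 3), 144) = Mul(Add(Mul(3, 625), 3), 144) = Mul(Add(1875, 3), 144) = Mul(1878, 144) = 270432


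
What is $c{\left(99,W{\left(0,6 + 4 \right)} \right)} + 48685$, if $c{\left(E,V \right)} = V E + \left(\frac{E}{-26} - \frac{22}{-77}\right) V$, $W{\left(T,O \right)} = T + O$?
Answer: $\frac{4517220}{91} \approx 49640.0$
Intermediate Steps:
$W{\left(T,O \right)} = O + T$
$c{\left(E,V \right)} = E V + V \left(\frac{2}{7} - \frac{E}{26}\right)$ ($c{\left(E,V \right)} = E V + \left(E \left(- \frac{1}{26}\right) - - \frac{2}{7}\right) V = E V + \left(- \frac{E}{26} + \frac{2}{7}\right) V = E V + \left(\frac{2}{7} - \frac{E}{26}\right) V = E V + V \left(\frac{2}{7} - \frac{E}{26}\right)$)
$c{\left(99,W{\left(0,6 + 4 \right)} \right)} + 48685 = \frac{\left(\left(6 + 4\right) + 0\right) \left(52 + 175 \cdot 99\right)}{182} + 48685 = \frac{\left(10 + 0\right) \left(52 + 17325\right)}{182} + 48685 = \frac{1}{182} \cdot 10 \cdot 17377 + 48685 = \frac{86885}{91} + 48685 = \frac{4517220}{91}$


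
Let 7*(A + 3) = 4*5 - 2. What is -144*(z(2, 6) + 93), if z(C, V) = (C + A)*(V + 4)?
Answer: -109584/7 ≈ -15655.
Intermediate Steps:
A = -3/7 (A = -3 + (4*5 - 2)/7 = -3 + (20 - 2)/7 = -3 + (1/7)*18 = -3 + 18/7 = -3/7 ≈ -0.42857)
z(C, V) = (4 + V)*(-3/7 + C) (z(C, V) = (C - 3/7)*(V + 4) = (-3/7 + C)*(4 + V) = (4 + V)*(-3/7 + C))
-144*(z(2, 6) + 93) = -144*((-12/7 + 4*2 - 3/7*6 + 2*6) + 93) = -144*((-12/7 + 8 - 18/7 + 12) + 93) = -144*(110/7 + 93) = -144*761/7 = -109584/7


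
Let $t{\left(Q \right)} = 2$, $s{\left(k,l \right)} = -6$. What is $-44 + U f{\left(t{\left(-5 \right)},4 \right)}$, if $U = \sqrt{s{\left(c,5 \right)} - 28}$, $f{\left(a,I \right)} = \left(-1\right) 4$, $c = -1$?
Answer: $-44 - 4 i \sqrt{34} \approx -44.0 - 23.324 i$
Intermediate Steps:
$f{\left(a,I \right)} = -4$
$U = i \sqrt{34}$ ($U = \sqrt{-6 - 28} = \sqrt{-34} = i \sqrt{34} \approx 5.8309 i$)
$-44 + U f{\left(t{\left(-5 \right)},4 \right)} = -44 + i \sqrt{34} \left(-4\right) = -44 - 4 i \sqrt{34}$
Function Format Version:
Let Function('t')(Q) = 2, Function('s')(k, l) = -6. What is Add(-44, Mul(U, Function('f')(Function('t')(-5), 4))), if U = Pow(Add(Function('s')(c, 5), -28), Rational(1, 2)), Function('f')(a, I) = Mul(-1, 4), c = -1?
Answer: Add(-44, Mul(-4, I, Pow(34, Rational(1, 2)))) ≈ Add(-44.000, Mul(-23.324, I))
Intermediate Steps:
Function('f')(a, I) = -4
U = Mul(I, Pow(34, Rational(1, 2))) (U = Pow(Add(-6, -28), Rational(1, 2)) = Pow(-34, Rational(1, 2)) = Mul(I, Pow(34, Rational(1, 2))) ≈ Mul(5.8309, I))
Add(-44, Mul(U, Function('f')(Function('t')(-5), 4))) = Add(-44, Mul(Mul(I, Pow(34, Rational(1, 2))), -4)) = Add(-44, Mul(-4, I, Pow(34, Rational(1, 2))))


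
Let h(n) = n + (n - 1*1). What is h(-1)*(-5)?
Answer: 15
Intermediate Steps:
h(n) = -1 + 2*n (h(n) = n + (n - 1) = n + (-1 + n) = -1 + 2*n)
h(-1)*(-5) = (-1 + 2*(-1))*(-5) = (-1 - 2)*(-5) = -3*(-5) = 15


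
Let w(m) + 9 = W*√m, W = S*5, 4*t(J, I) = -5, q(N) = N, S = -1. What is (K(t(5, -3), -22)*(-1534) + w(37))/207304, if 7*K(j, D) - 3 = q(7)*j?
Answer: 17515/2902256 - 5*√37/207304 ≈ 0.0058882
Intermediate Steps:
t(J, I) = -5/4 (t(J, I) = (¼)*(-5) = -5/4)
W = -5 (W = -1*5 = -5)
w(m) = -9 - 5*√m
K(j, D) = 3/7 + j (K(j, D) = 3/7 + (7*j)/7 = 3/7 + j)
(K(t(5, -3), -22)*(-1534) + w(37))/207304 = ((3/7 - 5/4)*(-1534) + (-9 - 5*√37))/207304 = (-23/28*(-1534) + (-9 - 5*√37))*(1/207304) = (17641/14 + (-9 - 5*√37))*(1/207304) = (17515/14 - 5*√37)*(1/207304) = 17515/2902256 - 5*√37/207304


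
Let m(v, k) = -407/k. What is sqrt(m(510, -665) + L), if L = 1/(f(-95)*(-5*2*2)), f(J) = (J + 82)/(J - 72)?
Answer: I*sqrt(9051315)/17290 ≈ 0.174*I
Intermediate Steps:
f(J) = (82 + J)/(-72 + J)
L = -167/260 (L = 1/(((82 - 95)/(-72 - 95))*(-5*2*2)) = 1/((-13/(-167))*(-10*2)) = 1/(-1/167*(-13)*(-20)) = 1/((13/167)*(-20)) = 1/(-260/167) = -167/260 ≈ -0.64231)
sqrt(m(510, -665) + L) = sqrt(-407/(-665) - 167/260) = sqrt(-407*(-1/665) - 167/260) = sqrt(407/665 - 167/260) = sqrt(-1047/34580) = I*sqrt(9051315)/17290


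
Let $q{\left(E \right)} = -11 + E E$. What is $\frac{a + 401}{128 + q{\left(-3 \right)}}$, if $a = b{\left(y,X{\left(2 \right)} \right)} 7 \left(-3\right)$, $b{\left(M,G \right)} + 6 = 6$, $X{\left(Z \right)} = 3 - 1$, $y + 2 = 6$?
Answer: $\frac{401}{126} \approx 3.1825$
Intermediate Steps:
$y = 4$ ($y = -2 + 6 = 4$)
$X{\left(Z \right)} = 2$
$b{\left(M,G \right)} = 0$ ($b{\left(M,G \right)} = -6 + 6 = 0$)
$a = 0$ ($a = 0 \cdot 7 \left(-3\right) = 0 \left(-3\right) = 0$)
$q{\left(E \right)} = -11 + E^{2}$
$\frac{a + 401}{128 + q{\left(-3 \right)}} = \frac{0 + 401}{128 - \left(11 - \left(-3\right)^{2}\right)} = \frac{401}{128 + \left(-11 + 9\right)} = \frac{401}{128 - 2} = \frac{401}{126}$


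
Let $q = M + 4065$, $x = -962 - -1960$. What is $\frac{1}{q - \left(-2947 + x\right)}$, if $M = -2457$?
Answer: $\frac{1}{3557} \approx 0.00028114$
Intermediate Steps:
$x = 998$ ($x = -962 + 1960 = 998$)
$q = 1608$ ($q = -2457 + 4065 = 1608$)
$\frac{1}{q - \left(-2947 + x\right)} = \frac{1}{1608 + \left(2947 - 998\right)} = \frac{1}{1608 + 1949} = \frac{1}{3557}$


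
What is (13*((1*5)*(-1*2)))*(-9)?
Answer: 1170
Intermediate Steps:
(13*((1*5)*(-1*2)))*(-9) = (13*(5*(-2)))*(-9) = (13*(-10))*(-9) = -130*(-9) = 1170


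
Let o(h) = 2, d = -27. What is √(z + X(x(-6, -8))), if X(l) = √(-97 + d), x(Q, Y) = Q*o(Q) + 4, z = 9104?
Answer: √(9104 + 2*I*√31) ≈ 95.415 + 0.0583*I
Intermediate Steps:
x(Q, Y) = 4 + 2*Q (x(Q, Y) = Q*2 + 4 = 2*Q + 4 = 4 + 2*Q)
X(l) = 2*I*√31 (X(l) = √(-97 - 27) = √(-124) = 2*I*√31)
√(z + X(x(-6, -8))) = √(9104 + 2*I*√31)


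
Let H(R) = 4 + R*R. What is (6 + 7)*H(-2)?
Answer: 104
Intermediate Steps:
H(R) = 4 + R**2
(6 + 7)*H(-2) = (6 + 7)*(4 + (-2)**2) = 13*(4 + 4) = 13*8 = 104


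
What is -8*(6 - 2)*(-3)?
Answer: 96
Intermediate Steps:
-8*(6 - 2)*(-3) = -32*(-3) = -8*(-12) = 96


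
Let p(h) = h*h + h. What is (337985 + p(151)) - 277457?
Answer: 83480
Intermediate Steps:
p(h) = h + h**2 (p(h) = h**2 + h = h + h**2)
(337985 + p(151)) - 277457 = (337985 + 151*(1 + 151)) - 277457 = (337985 + 151*152) - 277457 = (337985 + 22952) - 277457 = 360937 - 277457 = 83480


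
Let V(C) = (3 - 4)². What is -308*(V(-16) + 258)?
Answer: -79772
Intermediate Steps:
V(C) = 1 (V(C) = (-1)² = 1)
-308*(V(-16) + 258) = -308*(1 + 258) = -308*259 = -79772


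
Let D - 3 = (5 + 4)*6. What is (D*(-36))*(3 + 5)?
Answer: -16416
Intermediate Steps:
D = 57 (D = 3 + (5 + 4)*6 = 3 + 9*6 = 3 + 54 = 57)
(D*(-36))*(3 + 5) = (57*(-36))*(3 + 5) = -2052*8 = -16416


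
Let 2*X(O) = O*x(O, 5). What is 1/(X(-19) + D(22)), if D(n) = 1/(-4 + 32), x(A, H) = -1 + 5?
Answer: -28/1063 ≈ -0.026341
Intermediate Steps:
x(A, H) = 4
X(O) = 2*O (X(O) = (O*4)/2 = (4*O)/2 = 2*O)
D(n) = 1/28
1/(X(-19) + D(22)) = 1/(2*(-19) + 1/28) = 1/(-38 + 1/28) = 1/(-1063/28) = -28/1063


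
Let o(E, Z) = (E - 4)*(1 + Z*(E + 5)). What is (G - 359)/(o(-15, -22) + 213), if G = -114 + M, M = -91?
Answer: 282/1993 ≈ 0.14150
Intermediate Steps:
G = -205 (G = -114 - 91 = -205)
o(E, Z) = (1 + Z*(5 + E))*(-4 + E) (o(E, Z) = (-4 + E)*(1 + Z*(5 + E)) = (1 + Z*(5 + E))*(-4 + E))
(G - 359)/(o(-15, -22) + 213) = (-205 - 359)/((-4 - 15 - 20*(-22) - 15*(-22) - 22*(-15)**2) + 213) = -564/((-4 - 15 + 440 + 330 - 22*225) + 213) = -564/((-4 - 15 + 440 + 330 - 4950) + 213) = -564/(-4199 + 213) = -564/(-3986) = -564*(-1/3986) = 282/1993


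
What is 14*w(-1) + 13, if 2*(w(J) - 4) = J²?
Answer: 76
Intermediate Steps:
w(J) = 4 + J²/2
14*w(-1) + 13 = 14*(4 + (½)*(-1)²) + 13 = 14*(4 + (½)*1) + 13 = 14*(4 + ½) + 13 = 14*(9/2) + 13 = 63 + 13 = 76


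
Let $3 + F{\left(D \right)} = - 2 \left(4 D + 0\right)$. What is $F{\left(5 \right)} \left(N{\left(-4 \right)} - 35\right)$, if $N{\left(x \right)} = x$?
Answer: $1677$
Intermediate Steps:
$F{\left(D \right)} = -3 - 8 D$ ($F{\left(D \right)} = -3 - 2 \left(4 D + 0\right) = -3 - 2 \cdot 4 D = -3 - 8 D$)
$F{\left(5 \right)} \left(N{\left(-4 \right)} - 35\right) = \left(-3 - 40\right) \left(-4 - 35\right) = \left(-3 - 40\right) \left(-39\right) = \left(-43\right) \left(-39\right) = 1677$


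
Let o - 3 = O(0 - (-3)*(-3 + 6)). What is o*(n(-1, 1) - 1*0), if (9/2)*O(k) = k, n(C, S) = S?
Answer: 5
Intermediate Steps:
O(k) = 2*k/9
o = 5 (o = 3 + 2*(0 - (-3)*(-3 + 6))/9 = 3 + 2*(0 - (-3)*3)/9 = 3 + 2*(0 - 1*(-9))/9 = 3 + 2*(0 + 9)/9 = 3 + (2/9)*9 = 3 + 2 = 5)
o*(n(-1, 1) - 1*0) = 5*(1 - 1*0) = 5*(1 + 0) = 5*1 = 5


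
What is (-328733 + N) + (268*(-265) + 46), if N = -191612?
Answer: -591319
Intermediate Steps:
(-328733 + N) + (268*(-265) + 46) = (-328733 - 191612) + (268*(-265) + 46) = -520345 + (-71020 + 46) = -520345 - 70974 = -591319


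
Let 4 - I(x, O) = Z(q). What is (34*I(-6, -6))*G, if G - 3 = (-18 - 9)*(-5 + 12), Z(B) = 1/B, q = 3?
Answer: -23188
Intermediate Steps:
I(x, O) = 11/3 (I(x, O) = 4 - 1/3 = 4 - 1*⅓ = 4 - ⅓ = 11/3)
G = -186 (G = 3 + (-18 - 9)*(-5 + 12) = 3 - 27*7 = 3 - 189 = -186)
(34*I(-6, -6))*G = (34*(11/3))*(-186) = (374/3)*(-186) = -23188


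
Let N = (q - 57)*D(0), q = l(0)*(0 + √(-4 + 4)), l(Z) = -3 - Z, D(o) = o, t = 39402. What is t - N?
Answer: 39402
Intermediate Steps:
q = 0 (q = (-3 - 1*0)*(0 + √(-4 + 4)) = (-3 + 0)*(0 + √0) = -3*(0 + 0) = -3*0 = 0)
N = 0 (N = (0 - 57)*0 = -57*0 = 0)
t - N = 39402 - 1*0 = 39402 + 0 = 39402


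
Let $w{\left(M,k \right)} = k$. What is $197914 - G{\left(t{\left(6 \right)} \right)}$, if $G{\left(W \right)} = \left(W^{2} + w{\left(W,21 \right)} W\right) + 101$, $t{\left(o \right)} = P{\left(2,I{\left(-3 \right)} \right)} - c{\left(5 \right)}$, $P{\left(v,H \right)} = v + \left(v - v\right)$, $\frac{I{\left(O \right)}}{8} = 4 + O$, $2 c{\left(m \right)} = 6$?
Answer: $197833$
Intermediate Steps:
$c{\left(m \right)} = 3$ ($c{\left(m \right)} = \frac{1}{2} \cdot 6 = 3$)
$I{\left(O \right)} = 32 + 8 O$ ($I{\left(O \right)} = 8 \left(4 + O\right) = 32 + 8 O$)
$P{\left(v,H \right)} = v$ ($P{\left(v,H \right)} = v + 0 = v$)
$t{\left(o \right)} = -1$ ($t{\left(o \right)} = 2 - 3 = -1$)
$G{\left(W \right)} = 101 + W^{2} + 21 W$ ($G{\left(W \right)} = \left(W^{2} + 21 W\right) + 101 = 101 + W^{2} + 21 W$)
$197914 - G{\left(t{\left(6 \right)} \right)} = 197914 - \left(101 + \left(-1\right)^{2} + 21 \left(-1\right)\right) = 197914 - \left(101 + 1 - 21\right) = 197914 - 81 = 197833$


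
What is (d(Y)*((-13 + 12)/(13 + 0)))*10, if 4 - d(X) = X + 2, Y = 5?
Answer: 30/13 ≈ 2.3077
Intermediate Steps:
d(X) = 2 - X (d(X) = 4 - (X + 2) = 4 - (2 + X) = 4 + (-2 - X) = 2 - X)
(d(Y)*((-13 + 12)/(13 + 0)))*10 = ((2 - 1*5)*((-13 + 12)/(13 + 0)))*10 = ((2 - 5)*(-1/13))*10 = -(-3)/13*10 = -3*(-1/13)*10 = (3/13)*10 = 30/13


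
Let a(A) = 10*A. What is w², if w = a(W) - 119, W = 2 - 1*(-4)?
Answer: 3481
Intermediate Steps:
W = 6 (W = 2 + 4 = 6)
w = -59 (w = 10*6 - 119 = 60 - 119 = -59)
w² = (-59)² = 3481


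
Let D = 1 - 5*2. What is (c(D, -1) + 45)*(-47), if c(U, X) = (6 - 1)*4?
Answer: -3055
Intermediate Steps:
D = -9 (D = 1 - 10 = -9)
c(U, X) = 20 (c(U, X) = 5*4 = 20)
(c(D, -1) + 45)*(-47) = (20 + 45)*(-47) = 65*(-47) = -3055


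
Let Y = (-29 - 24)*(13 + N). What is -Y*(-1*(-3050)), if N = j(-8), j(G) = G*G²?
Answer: -80663350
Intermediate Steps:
j(G) = G³
N = -512 (N = (-8)³ = -512)
Y = 26447 (Y = (-29 - 24)*(13 - 512) = -53*(-499) = 26447)
-Y*(-1*(-3050)) = -26447*(-1*(-3050)) = -26447*3050 = -1*80663350 = -80663350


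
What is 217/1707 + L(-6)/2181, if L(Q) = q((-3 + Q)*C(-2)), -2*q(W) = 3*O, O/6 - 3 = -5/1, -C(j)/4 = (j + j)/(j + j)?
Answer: 168001/1240989 ≈ 0.13538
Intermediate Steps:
C(j) = -4 (C(j) = -4*(j + j)/(j + j) = -4*2*j/(2*j) = -4*2*j*1/(2*j) = -4*1 = -4)
O = -12 (O = 18 + 6*(-5/1) = 18 + 6*(-5*1) = 18 + 6*(-5) = 18 - 30 = -12)
q(W) = 18 (q(W) = -3*(-12)/2 = -½*(-36) = 18)
L(Q) = 18
217/1707 + L(-6)/2181 = 217/1707 + 18/2181 = 217*(1/1707) + 18*(1/2181) = 217/1707 + 6/727 = 168001/1240989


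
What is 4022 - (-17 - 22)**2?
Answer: 2501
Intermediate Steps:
4022 - (-17 - 22)**2 = 4022 - 1*(-39)**2 = 4022 - 1*1521 = 4022 - 1521 = 2501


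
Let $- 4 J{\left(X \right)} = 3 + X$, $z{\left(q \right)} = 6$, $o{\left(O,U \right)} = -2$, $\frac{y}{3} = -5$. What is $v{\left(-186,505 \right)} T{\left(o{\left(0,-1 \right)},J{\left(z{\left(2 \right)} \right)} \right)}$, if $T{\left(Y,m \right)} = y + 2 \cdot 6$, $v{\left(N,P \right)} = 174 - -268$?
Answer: $-1326$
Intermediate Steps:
$y = -15$ ($y = 3 \left(-5\right) = -15$)
$v{\left(N,P \right)} = 442$ ($v{\left(N,P \right)} = 174 + 268 = 442$)
$J{\left(X \right)} = - \frac{3}{4} - \frac{X}{4}$ ($J{\left(X \right)} = - \frac{3 + X}{4} = - \frac{3}{4} - \frac{X}{4}$)
$T{\left(Y,m \right)} = -3$ ($T{\left(Y,m \right)} = -15 + 2 \cdot 6 = -15 + 12 = -3$)
$v{\left(-186,505 \right)} T{\left(o{\left(0,-1 \right)},J{\left(z{\left(2 \right)} \right)} \right)} = 442 \left(-3\right) = -1326$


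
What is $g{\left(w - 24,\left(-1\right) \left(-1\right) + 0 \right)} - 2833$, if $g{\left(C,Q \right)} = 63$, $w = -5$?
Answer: $-2770$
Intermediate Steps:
$g{\left(w - 24,\left(-1\right) \left(-1\right) + 0 \right)} - 2833 = 63 - 2833 = -2770$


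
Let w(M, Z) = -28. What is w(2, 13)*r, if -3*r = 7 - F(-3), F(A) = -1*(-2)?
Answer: 140/3 ≈ 46.667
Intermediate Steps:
F(A) = 2
r = -5/3 (r = -(7 - 1*2)/3 = -(7 - 2)/3 = -⅓*5 = -5/3 ≈ -1.6667)
w(2, 13)*r = -28*(-5/3) = 140/3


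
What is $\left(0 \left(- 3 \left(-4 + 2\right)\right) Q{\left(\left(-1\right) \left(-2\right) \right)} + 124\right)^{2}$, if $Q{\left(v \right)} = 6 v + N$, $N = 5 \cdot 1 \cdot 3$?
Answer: $15376$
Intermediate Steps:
$N = 15$ ($N = 5 \cdot 3 = 15$)
$Q{\left(v \right)} = 15 + 6 v$ ($Q{\left(v \right)} = 6 v + 15 = 15 + 6 v$)
$\left(0 \left(- 3 \left(-4 + 2\right)\right) Q{\left(\left(-1\right) \left(-2\right) \right)} + 124\right)^{2} = \left(0 \left(- 3 \left(-4 + 2\right)\right) \left(15 + 6 \left(\left(-1\right) \left(-2\right)\right)\right) + 124\right)^{2} = \left(0 \left(\left(-3\right) \left(-2\right)\right) \left(15 + 6 \cdot 2\right) + 124\right)^{2} = \left(0 \cdot 6 \left(15 + 12\right) + 124\right)^{2} = \left(0 \cdot 27 + 124\right)^{2} = \left(0 + 124\right)^{2} = 124^{2} = 15376$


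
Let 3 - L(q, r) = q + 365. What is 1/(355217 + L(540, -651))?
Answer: 1/354315 ≈ 2.8223e-6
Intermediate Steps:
L(q, r) = -362 - q (L(q, r) = 3 - (q + 365) = 3 - (365 + q) = 3 + (-365 - q) = -362 - q)
1/(355217 + L(540, -651)) = 1/(355217 + (-362 - 1*540)) = 1/(355217 + (-362 - 540)) = 1/(355217 - 902) = 1/354315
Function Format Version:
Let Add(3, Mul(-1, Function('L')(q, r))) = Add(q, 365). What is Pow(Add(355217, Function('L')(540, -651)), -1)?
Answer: Rational(1, 354315) ≈ 2.8223e-6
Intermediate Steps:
Function('L')(q, r) = Add(-362, Mul(-1, q)) (Function('L')(q, r) = Add(3, Mul(-1, Add(q, 365))) = Add(3, Mul(-1, Add(365, q))) = Add(3, Add(-365, Mul(-1, q))) = Add(-362, Mul(-1, q)))
Pow(Add(355217, Function('L')(540, -651)), -1) = Pow(Add(355217, Add(-362, Mul(-1, 540))), -1) = Pow(Add(355217, Add(-362, -540)), -1) = Pow(Add(355217, -902), -1) = Pow(354315, -1) = Rational(1, 354315)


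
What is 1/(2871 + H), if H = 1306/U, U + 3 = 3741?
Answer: 1869/5366552 ≈ 0.00034827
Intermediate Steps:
U = 3738 (U = -3 + 3741 = 3738)
H = 653/1869 (H = 1306/3738 = 1306*(1/3738) = 653/1869 ≈ 0.34938)
1/(2871 + H) = 1/(2871 + 653/1869) = 1/(5366552/1869) = 1869/5366552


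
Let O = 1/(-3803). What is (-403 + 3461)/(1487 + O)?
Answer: 5814787/2827530 ≈ 2.0565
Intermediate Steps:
O = -1/3803 ≈ -0.00026295
(-403 + 3461)/(1487 + O) = (-403 + 3461)/(1487 - 1/3803) = 3058/(5655060/3803) = 3058*(3803/5655060) = 5814787/2827530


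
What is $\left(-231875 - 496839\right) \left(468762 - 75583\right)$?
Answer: $-286515041806$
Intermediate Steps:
$\left(-231875 - 496839\right) \left(468762 - 75583\right) = \left(-728714\right) 393179 = -286515041806$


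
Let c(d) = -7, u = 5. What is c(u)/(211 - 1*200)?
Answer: -7/11 ≈ -0.63636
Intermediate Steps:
c(u)/(211 - 1*200) = -7/(211 - 1*200) = -7/(211 - 200) = -7/11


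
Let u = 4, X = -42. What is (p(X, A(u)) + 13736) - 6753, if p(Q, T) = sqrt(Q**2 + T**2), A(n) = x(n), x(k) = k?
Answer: 6983 + 2*sqrt(445) ≈ 7025.2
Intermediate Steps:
A(n) = n
(p(X, A(u)) + 13736) - 6753 = (sqrt((-42)**2 + 4**2) + 13736) - 6753 = (sqrt(1764 + 16) + 13736) - 6753 = (sqrt(1780) + 13736) - 6753 = (2*sqrt(445) + 13736) - 6753 = (13736 + 2*sqrt(445)) - 6753 = 6983 + 2*sqrt(445)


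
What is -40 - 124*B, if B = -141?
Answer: 17444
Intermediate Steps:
-40 - 124*B = -40 - 124*(-141) = -40 + 17484 = 17444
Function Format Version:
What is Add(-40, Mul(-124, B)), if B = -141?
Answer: 17444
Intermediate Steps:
Add(-40, Mul(-124, B)) = Add(-40, Mul(-124, -141)) = Add(-40, 17484) = 17444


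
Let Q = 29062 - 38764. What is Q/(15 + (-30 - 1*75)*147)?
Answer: 1617/2570 ≈ 0.62918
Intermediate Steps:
Q = -9702
Q/(15 + (-30 - 1*75)*147) = -9702/(15 + (-30 - 1*75)*147) = -9702/(15 + (-30 - 75)*147) = -9702/(15 - 105*147) = -9702/(15 - 15435) = -9702/(-15420) = -9702*(-1/15420) = 1617/2570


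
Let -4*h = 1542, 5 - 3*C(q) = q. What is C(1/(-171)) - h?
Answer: 397235/1026 ≈ 387.17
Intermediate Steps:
C(q) = 5/3 - q/3
h = -771/2 (h = -¼*1542 = -771/2 ≈ -385.50)
C(1/(-171)) - h = (5/3 - ⅓/(-171)) - 1*(-771/2) = (5/3 - ⅓*(-1/171)) + 771/2 = (5/3 + 1/513) + 771/2 = 856/513 + 771/2 = 397235/1026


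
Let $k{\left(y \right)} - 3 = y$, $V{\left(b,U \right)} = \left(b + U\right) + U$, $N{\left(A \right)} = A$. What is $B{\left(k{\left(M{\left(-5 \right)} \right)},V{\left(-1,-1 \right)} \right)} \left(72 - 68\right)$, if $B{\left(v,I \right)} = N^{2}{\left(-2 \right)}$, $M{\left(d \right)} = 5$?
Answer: $16$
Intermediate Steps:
$V{\left(b,U \right)} = b + 2 U$ ($V{\left(b,U \right)} = \left(U + b\right) + U = b + 2 U$)
$k{\left(y \right)} = 3 + y$
$B{\left(v,I \right)} = 4$ ($B{\left(v,I \right)} = \left(-2\right)^{2} = 4$)
$B{\left(k{\left(M{\left(-5 \right)} \right)},V{\left(-1,-1 \right)} \right)} \left(72 - 68\right) = 4 \left(72 - 68\right) = 4 \cdot 4 = 16$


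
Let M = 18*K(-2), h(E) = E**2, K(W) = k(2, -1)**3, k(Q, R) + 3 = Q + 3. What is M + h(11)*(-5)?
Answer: -461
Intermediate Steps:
k(Q, R) = Q (k(Q, R) = -3 + (Q + 3) = -3 + (3 + Q) = Q)
K(W) = 8 (K(W) = 2**3 = 8)
M = 144 (M = 18*8 = 144)
M + h(11)*(-5) = 144 + 11**2*(-5) = 144 + 121*(-5) = 144 - 605 = -461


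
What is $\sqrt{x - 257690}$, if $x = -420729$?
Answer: $i \sqrt{678419} \approx 823.66 i$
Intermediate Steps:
$\sqrt{x - 257690} = \sqrt{-420729 - 257690} = \sqrt{-678419} = i \sqrt{678419}$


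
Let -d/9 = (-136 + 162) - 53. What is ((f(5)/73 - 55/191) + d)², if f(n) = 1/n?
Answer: 286315536981321/4860181225 ≈ 58910.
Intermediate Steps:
f(n) = 1/n
d = 243 (d = -9*((-136 + 162) - 53) = -9*(26 - 53) = -9*(-27) = 243)
((f(5)/73 - 55/191) + d)² = ((1/(5*73) - 55/191) + 243)² = (((⅕)*(1/73) - 55*1/191) + 243)² = ((1/365 - 55/191) + 243)² = (-19884/69715 + 243)² = (16920861/69715)² = 286315536981321/4860181225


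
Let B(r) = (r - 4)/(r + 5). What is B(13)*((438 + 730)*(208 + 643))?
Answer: 496984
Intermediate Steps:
B(r) = (-4 + r)/(5 + r)
B(13)*((438 + 730)*(208 + 643)) = ((-4 + 13)/(5 + 13))*((438 + 730)*(208 + 643)) = (9/18)*(1168*851) = ((1/18)*9)*993968 = (½)*993968 = 496984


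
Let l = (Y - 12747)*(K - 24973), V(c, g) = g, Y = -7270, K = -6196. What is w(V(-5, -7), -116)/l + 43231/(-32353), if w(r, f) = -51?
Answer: -26972249369666/20185356121169 ≈ -1.3362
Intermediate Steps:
l = 623909873 (l = (-7270 - 12747)*(-6196 - 24973) = -20017*(-31169) = 623909873)
w(V(-5, -7), -116)/l + 43231/(-32353) = -51/623909873 + 43231/(-32353) = -51*1/623909873 + 43231*(-1/32353) = -51/623909873 - 43231/32353 = -26972249369666/20185356121169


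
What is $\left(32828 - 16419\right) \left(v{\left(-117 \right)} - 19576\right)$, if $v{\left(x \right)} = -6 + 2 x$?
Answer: $-325160744$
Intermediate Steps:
$\left(32828 - 16419\right) \left(v{\left(-117 \right)} - 19576\right) = \left(32828 - 16419\right) \left(\left(-6 + 2 \left(-117\right)\right) - 19576\right) = 16409 \left(\left(-6 - 234\right) - 19576\right) = 16409 \left(-240 - 19576\right) = 16409 \left(-19816\right) = -325160744$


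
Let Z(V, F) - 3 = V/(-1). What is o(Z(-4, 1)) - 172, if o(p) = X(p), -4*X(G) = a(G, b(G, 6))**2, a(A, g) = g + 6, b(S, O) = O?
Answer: -208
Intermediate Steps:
a(A, g) = 6 + g
Z(V, F) = 3 - V (Z(V, F) = 3 + V/(-1) = 3 + V*(-1) = 3 - V)
X(G) = -36 (X(G) = -(6 + 6)**2/4 = -1/4*12**2 = -1/4*144 = -36)
o(p) = -36
o(Z(-4, 1)) - 172 = -36 - 172 = -208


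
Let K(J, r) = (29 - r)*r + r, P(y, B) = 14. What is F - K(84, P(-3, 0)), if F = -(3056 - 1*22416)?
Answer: 19136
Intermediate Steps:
K(J, r) = r + r*(29 - r) (K(J, r) = r*(29 - r) + r = r + r*(29 - r))
F = 19360 (F = -(3056 - 22416) = -1*(-19360) = 19360)
F - K(84, P(-3, 0)) = 19360 - 14*(30 - 1*14) = 19360 - 14*(30 - 14) = 19360 - 14*16 = 19360 - 1*224 = 19360 - 224 = 19136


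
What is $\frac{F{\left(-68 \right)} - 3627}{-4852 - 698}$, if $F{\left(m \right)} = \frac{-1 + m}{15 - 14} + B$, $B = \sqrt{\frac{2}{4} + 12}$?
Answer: $\frac{616}{925} - \frac{\sqrt{2}}{2220} \approx 0.66531$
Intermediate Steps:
$B = \frac{5 \sqrt{2}}{2}$ ($B = \sqrt{2 \cdot \frac{1}{4} + 12} = \sqrt{\frac{1}{2} + 12} = \sqrt{\frac{25}{2}} = \frac{5 \sqrt{2}}{2} \approx 3.5355$)
$F{\left(m \right)} = -1 + m + \frac{5 \sqrt{2}}{2}$ ($F{\left(m \right)} = \frac{-1 + m}{15 - 14} + \frac{5 \sqrt{2}}{2} = \frac{-1 + m}{1} + \frac{5 \sqrt{2}}{2} = \left(-1 + m\right) 1 + \frac{5 \sqrt{2}}{2} = \left(-1 + m\right) + \frac{5 \sqrt{2}}{2} = -1 + m + \frac{5 \sqrt{2}}{2}$)
$\frac{F{\left(-68 \right)} - 3627}{-4852 - 698} = \frac{\left(-1 - 68 + \frac{5 \sqrt{2}}{2}\right) - 3627}{-4852 - 698} = \frac{\left(-69 + \frac{5 \sqrt{2}}{2}\right) - 3627}{-5550} = \left(-3696 + \frac{5 \sqrt{2}}{2}\right) \left(- \frac{1}{5550}\right) = \frac{616}{925} - \frac{\sqrt{2}}{2220}$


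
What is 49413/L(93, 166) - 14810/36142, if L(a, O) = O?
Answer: 891713093/2999786 ≈ 297.26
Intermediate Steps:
49413/L(93, 166) - 14810/36142 = 49413/166 - 14810/36142 = 49413*(1/166) - 14810*1/36142 = 49413/166 - 7405/18071 = 891713093/2999786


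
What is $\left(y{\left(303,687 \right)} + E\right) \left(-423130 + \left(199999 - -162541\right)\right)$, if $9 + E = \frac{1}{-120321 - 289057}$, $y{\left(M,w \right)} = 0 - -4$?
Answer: $\frac{62010562845}{204689} \approx 3.0295 \cdot 10^{5}$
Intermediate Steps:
$y{\left(M,w \right)} = 4$ ($y{\left(M,w \right)} = 0 + 4 = 4$)
$E = - \frac{3684403}{409378}$ ($E = -9 + \frac{1}{-120321 - 289057} = -9 + \frac{1}{-409378} = -9 - \frac{1}{409378} = - \frac{3684403}{409378} \approx -9.0$)
$\left(y{\left(303,687 \right)} + E\right) \left(-423130 + \left(199999 - -162541\right)\right) = \left(4 - \frac{3684403}{409378}\right) \left(-423130 + \left(199999 - -162541\right)\right) = - \frac{2046891 \left(-423130 + \left(199999 + 162541\right)\right)}{409378} = - \frac{2046891 \left(-423130 + 362540\right)}{409378} = \left(- \frac{2046891}{409378}\right) \left(-60590\right) = \frac{62010562845}{204689}$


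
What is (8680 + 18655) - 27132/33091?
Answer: 904515353/33091 ≈ 27334.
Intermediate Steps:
(8680 + 18655) - 27132/33091 = 27335 - 27132*1/33091 = 27335 - 27132/33091 = 904515353/33091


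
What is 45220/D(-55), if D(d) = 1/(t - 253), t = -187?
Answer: -19896800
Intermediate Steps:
D(d) = -1/440 (D(d) = 1/(-187 - 253) = 1/(-440) = -1/440)
45220/D(-55) = 45220/(-1/440) = 45220*(-440) = -19896800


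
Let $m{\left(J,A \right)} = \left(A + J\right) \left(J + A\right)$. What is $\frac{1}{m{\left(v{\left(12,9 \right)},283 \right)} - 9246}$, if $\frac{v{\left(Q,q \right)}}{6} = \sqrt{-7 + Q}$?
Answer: $\frac{71023}{4986602449} - \frac{3396 \sqrt{5}}{4986602449} \approx 1.272 \cdot 10^{-5}$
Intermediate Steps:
$v{\left(Q,q \right)} = 6 \sqrt{-7 + Q}$
$m{\left(J,A \right)} = \left(A + J\right)^{2}$ ($m{\left(J,A \right)} = \left(A + J\right) \left(A + J\right) = \left(A + J\right)^{2}$)
$\frac{1}{m{\left(v{\left(12,9 \right)},283 \right)} - 9246} = \frac{1}{\left(283 + 6 \sqrt{-7 + 12}\right)^{2} - 9246} = \frac{1}{\left(283 + 6 \sqrt{5}\right)^{2} - 9246} = \frac{1}{-9246 + \left(283 + 6 \sqrt{5}\right)^{2}}$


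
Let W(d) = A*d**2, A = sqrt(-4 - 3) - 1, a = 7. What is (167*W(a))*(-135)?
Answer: 1104705 - 1104705*I*sqrt(7) ≈ 1.1047e+6 - 2.9228e+6*I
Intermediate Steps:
A = -1 + I*sqrt(7) (A = sqrt(-7) - 1 = I*sqrt(7) - 1 = -1 + I*sqrt(7) ≈ -1.0 + 2.6458*I)
W(d) = d**2*(-1 + I*sqrt(7)) (W(d) = (-1 + I*sqrt(7))*d**2 = d**2*(-1 + I*sqrt(7)))
(167*W(a))*(-135) = (167*(7**2*(-1 + I*sqrt(7))))*(-135) = (167*(49*(-1 + I*sqrt(7))))*(-135) = (167*(-49 + 49*I*sqrt(7)))*(-135) = (-8183 + 8183*I*sqrt(7))*(-135) = 1104705 - 1104705*I*sqrt(7)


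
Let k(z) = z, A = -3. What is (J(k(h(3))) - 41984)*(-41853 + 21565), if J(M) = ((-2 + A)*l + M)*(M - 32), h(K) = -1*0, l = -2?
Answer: 858263552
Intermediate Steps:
h(K) = 0
J(M) = (-32 + M)*(10 + M) (J(M) = ((-2 - 3)*(-2) + M)*(M - 32) = (-5*(-2) + M)*(-32 + M) = (10 + M)*(-32 + M) = (-32 + M)*(10 + M))
(J(k(h(3))) - 41984)*(-41853 + 21565) = ((-320 + 0**2 - 22*0) - 41984)*(-41853 + 21565) = ((-320 + 0 + 0) - 41984)*(-20288) = (-320 - 41984)*(-20288) = -42304*(-20288) = 858263552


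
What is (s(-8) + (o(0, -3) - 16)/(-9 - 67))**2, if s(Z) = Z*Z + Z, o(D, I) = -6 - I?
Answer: 50625/16 ≈ 3164.1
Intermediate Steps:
s(Z) = Z + Z**2 (s(Z) = Z**2 + Z = Z + Z**2)
(s(-8) + (o(0, -3) - 16)/(-9 - 67))**2 = (-8*(1 - 8) + ((-6 - 1*(-3)) - 16)/(-9 - 67))**2 = (-8*(-7) + ((-6 + 3) - 16)/(-76))**2 = (56 + (-3 - 16)*(-1/76))**2 = (56 - 19*(-1/76))**2 = (56 + 1/4)**2 = (225/4)**2 = 50625/16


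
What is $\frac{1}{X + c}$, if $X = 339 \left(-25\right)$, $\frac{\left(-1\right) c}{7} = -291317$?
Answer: $\frac{1}{2030744} \approx 4.9243 \cdot 10^{-7}$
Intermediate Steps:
$c = 2039219$ ($c = \left(-7\right) \left(-291317\right) = 2039219$)
$X = -8475$
$\frac{1}{X + c} = \frac{1}{-8475 + 2039219} = \frac{1}{2030744}$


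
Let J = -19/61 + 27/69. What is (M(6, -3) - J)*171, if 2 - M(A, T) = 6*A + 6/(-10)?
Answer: -40161231/7015 ≈ -5725.0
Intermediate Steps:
M(A, T) = 13/5 - 6*A (M(A, T) = 2 - (6*A + 6/(-10)) = 2 - (6*A + 6*(-⅒)) = 2 - (6*A - ⅗) = 2 - (-⅗ + 6*A) = 2 + (⅗ - 6*A) = 13/5 - 6*A)
J = 112/1403 (J = -19*1/61 + 27*(1/69) = -19/61 + 9/23 = 112/1403 ≈ 0.079829)
(M(6, -3) - J)*171 = ((13/5 - 6*6) - 1*112/1403)*171 = ((13/5 - 36) - 112/1403)*171 = (-167/5 - 112/1403)*171 = -234861/7015*171 = -40161231/7015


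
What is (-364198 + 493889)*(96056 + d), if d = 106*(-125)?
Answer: 10739192946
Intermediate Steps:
d = -13250
(-364198 + 493889)*(96056 + d) = (-364198 + 493889)*(96056 - 13250) = 129691*82806 = 10739192946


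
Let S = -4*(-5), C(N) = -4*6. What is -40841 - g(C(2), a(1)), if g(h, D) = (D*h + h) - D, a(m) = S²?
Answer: -30817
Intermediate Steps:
C(N) = -24
S = 20
a(m) = 400 (a(m) = 20² = 400)
g(h, D) = h - D + D*h (g(h, D) = (h + D*h) - D = h - D + D*h)
-40841 - g(C(2), a(1)) = -40841 - (-24 - 1*400 + 400*(-24)) = -40841 - (-24 - 400 - 9600) = -40841 - 1*(-10024) = -40841 + 10024 = -30817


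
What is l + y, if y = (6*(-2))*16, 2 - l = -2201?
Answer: 2011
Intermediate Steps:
l = 2203 (l = 2 - 1*(-2201) = 2 + 2201 = 2203)
y = -192 (y = -12*16 = -192)
l + y = 2203 - 192 = 2011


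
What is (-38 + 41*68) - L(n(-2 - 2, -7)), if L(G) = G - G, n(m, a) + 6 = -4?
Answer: 2750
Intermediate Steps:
n(m, a) = -10 (n(m, a) = -6 - 4 = -10)
L(G) = 0
(-38 + 41*68) - L(n(-2 - 2, -7)) = (-38 + 41*68) - 1*0 = (-38 + 2788) + 0 = 2750 + 0 = 2750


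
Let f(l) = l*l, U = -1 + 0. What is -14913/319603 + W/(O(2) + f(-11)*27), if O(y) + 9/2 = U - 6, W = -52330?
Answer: -33546748523/2080935133 ≈ -16.121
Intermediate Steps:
U = -1
f(l) = l²
O(y) = -23/2 (O(y) = -9/2 + (-1 - 6) = -9/2 - 7 = -23/2)
-14913/319603 + W/(O(2) + f(-11)*27) = -14913/319603 - 52330/(-23/2 + (-11)²*27) = -14913*1/319603 - 52330/(-23/2 + 121*27) = -14913/319603 - 52330/(-23/2 + 3267) = -14913/319603 - 52330/6511/2 = -14913/319603 - 52330*2/6511 = -14913/319603 - 104660/6511 = -33546748523/2080935133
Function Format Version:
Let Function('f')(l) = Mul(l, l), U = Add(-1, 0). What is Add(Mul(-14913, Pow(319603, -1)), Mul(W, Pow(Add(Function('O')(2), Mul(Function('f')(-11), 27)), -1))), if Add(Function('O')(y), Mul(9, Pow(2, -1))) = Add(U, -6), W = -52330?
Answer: Rational(-33546748523, 2080935133) ≈ -16.121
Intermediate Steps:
U = -1
Function('f')(l) = Pow(l, 2)
Function('O')(y) = Rational(-23, 2) (Function('O')(y) = Add(Rational(-9, 2), Add(-1, -6)) = Add(Rational(-9, 2), -7) = Rational(-23, 2))
Add(Mul(-14913, Pow(319603, -1)), Mul(W, Pow(Add(Function('O')(2), Mul(Function('f')(-11), 27)), -1))) = Add(Mul(-14913, Pow(319603, -1)), Mul(-52330, Pow(Add(Rational(-23, 2), Mul(Pow(-11, 2), 27)), -1))) = Add(Mul(-14913, Rational(1, 319603)), Mul(-52330, Pow(Add(Rational(-23, 2), Mul(121, 27)), -1))) = Add(Rational(-14913, 319603), Mul(-52330, Pow(Add(Rational(-23, 2), 3267), -1))) = Add(Rational(-14913, 319603), Mul(-52330, Pow(Rational(6511, 2), -1))) = Add(Rational(-14913, 319603), Mul(-52330, Rational(2, 6511))) = Add(Rational(-14913, 319603), Rational(-104660, 6511)) = Rational(-33546748523, 2080935133)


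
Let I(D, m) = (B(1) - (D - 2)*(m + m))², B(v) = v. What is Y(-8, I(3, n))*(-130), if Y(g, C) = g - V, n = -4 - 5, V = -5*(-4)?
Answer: 3640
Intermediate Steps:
V = 20
n = -9
I(D, m) = (1 - 2*m*(-2 + D))² (I(D, m) = (1 - (D - 2)*(m + m))² = (1 - (-2 + D)*2*m)² = (1 - 2*m*(-2 + D))²)
Y(g, C) = -20 + g (Y(g, C) = g - 1*20 = g - 20 = -20 + g)
Y(-8, I(3, n))*(-130) = (-20 - 8)*(-130) = -28*(-130) = 3640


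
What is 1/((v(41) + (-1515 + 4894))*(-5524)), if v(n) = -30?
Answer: -1/18499876 ≈ -5.4054e-8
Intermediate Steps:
1/((v(41) + (-1515 + 4894))*(-5524)) = 1/((-30 + (-1515 + 4894))*(-5524)) = -1/5524/(-30 + 3379) = -1/5524/3349 = (1/3349)*(-1/5524) = -1/18499876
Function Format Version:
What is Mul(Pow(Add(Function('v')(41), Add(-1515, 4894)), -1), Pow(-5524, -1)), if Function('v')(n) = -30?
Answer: Rational(-1, 18499876) ≈ -5.4054e-8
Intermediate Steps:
Mul(Pow(Add(Function('v')(41), Add(-1515, 4894)), -1), Pow(-5524, -1)) = Mul(Pow(Add(-30, Add(-1515, 4894)), -1), Pow(-5524, -1)) = Mul(Pow(Add(-30, 3379), -1), Rational(-1, 5524)) = Mul(Pow(3349, -1), Rational(-1, 5524)) = Mul(Rational(1, 3349), Rational(-1, 5524)) = Rational(-1, 18499876)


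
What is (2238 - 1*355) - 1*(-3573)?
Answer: 5456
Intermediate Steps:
(2238 - 1*355) - 1*(-3573) = (2238 - 355) + 3573 = 1883 + 3573 = 5456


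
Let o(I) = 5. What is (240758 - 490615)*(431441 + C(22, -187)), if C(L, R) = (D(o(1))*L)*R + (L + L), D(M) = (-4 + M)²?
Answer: -106781635947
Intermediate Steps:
C(L, R) = 2*L + L*R (C(L, R) = ((-4 + 5)²*L)*R + (L + L) = (1²*L)*R + 2*L = (1*L)*R + 2*L = L*R + 2*L = 2*L + L*R)
(240758 - 490615)*(431441 + C(22, -187)) = (240758 - 490615)*(431441 + 22*(2 - 187)) = -249857*(431441 + 22*(-185)) = -249857*(431441 - 4070) = -249857*427371 = -106781635947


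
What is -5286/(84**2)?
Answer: -881/1176 ≈ -0.74915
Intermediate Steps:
-5286/(84**2) = -5286/7056 = -5286*1/7056 = -881/1176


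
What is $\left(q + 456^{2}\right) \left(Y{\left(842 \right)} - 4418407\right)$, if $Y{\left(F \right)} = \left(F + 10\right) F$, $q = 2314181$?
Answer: $-9334413025691$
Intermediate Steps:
$Y{\left(F \right)} = F \left(10 + F\right)$ ($Y{\left(F \right)} = \left(10 + F\right) F = F \left(10 + F\right)$)
$\left(q + 456^{2}\right) \left(Y{\left(842 \right)} - 4418407\right) = \left(2314181 + 456^{2}\right) \left(842 \left(10 + 842\right) - 4418407\right) = \left(2314181 + 207936\right) \left(842 \cdot 852 - 4418407\right) = 2522117 \left(717384 - 4418407\right) = 2522117 \left(-3701023\right) = -9334413025691$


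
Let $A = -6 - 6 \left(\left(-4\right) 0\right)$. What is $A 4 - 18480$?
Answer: $-18504$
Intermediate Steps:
$A = -6$ ($A = -6 - 0 = -6 + 0 = -6$)
$A 4 - 18480 = \left(-6\right) 4 - 18480 = -24 - 18480 = -18504$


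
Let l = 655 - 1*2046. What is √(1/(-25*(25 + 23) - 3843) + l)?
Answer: I*√21044442/123 ≈ 37.296*I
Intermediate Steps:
l = -1391 (l = 655 - 2046 = -1391)
√(1/(-25*(25 + 23) - 3843) + l) = √(1/(-25*(25 + 23) - 3843) - 1391) = √(1/(-25*48 - 3843) - 1391) = √(1/(-1200 - 3843) - 1391) = √(1/(-5043) - 1391) = √(-1/5043 - 1391) = √(-7014814/5043) = I*√21044442/123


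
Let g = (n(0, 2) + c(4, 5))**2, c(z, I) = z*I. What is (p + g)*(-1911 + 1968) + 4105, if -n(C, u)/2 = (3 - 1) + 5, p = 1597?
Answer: 97186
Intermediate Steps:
c(z, I) = I*z
n(C, u) = -14 (n(C, u) = -2*((3 - 1) + 5) = -2*(2 + 5) = -2*7 = -14)
g = 36 (g = (-14 + 5*4)**2 = (-14 + 20)**2 = 6**2 = 36)
(p + g)*(-1911 + 1968) + 4105 = (1597 + 36)*(-1911 + 1968) + 4105 = 1633*57 + 4105 = 93081 + 4105 = 97186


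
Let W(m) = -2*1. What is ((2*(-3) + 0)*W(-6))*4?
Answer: 48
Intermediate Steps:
W(m) = -2
((2*(-3) + 0)*W(-6))*4 = ((2*(-3) + 0)*(-2))*4 = ((-6 + 0)*(-2))*4 = -6*(-2)*4 = 12*4 = 48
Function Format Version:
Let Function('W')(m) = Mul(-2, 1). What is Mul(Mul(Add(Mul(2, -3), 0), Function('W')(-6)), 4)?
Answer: 48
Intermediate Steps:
Function('W')(m) = -2
Mul(Mul(Add(Mul(2, -3), 0), Function('W')(-6)), 4) = Mul(Mul(Add(Mul(2, -3), 0), -2), 4) = Mul(Mul(Add(-6, 0), -2), 4) = Mul(Mul(-6, -2), 4) = Mul(12, 4) = 48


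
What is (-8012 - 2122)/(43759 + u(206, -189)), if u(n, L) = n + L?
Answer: -563/2432 ≈ -0.23150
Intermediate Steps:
u(n, L) = L + n
(-8012 - 2122)/(43759 + u(206, -189)) = (-8012 - 2122)/(43759 + (-189 + 206)) = -10134/(43759 + 17) = -10134/43776 = -10134*1/43776 = -563/2432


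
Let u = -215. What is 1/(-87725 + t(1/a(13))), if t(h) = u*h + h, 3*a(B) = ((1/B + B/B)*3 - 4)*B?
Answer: -5/438304 ≈ -1.1408e-5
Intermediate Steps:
a(B) = B*(-1 + 3/B)/3 (a(B) = (((1/B + B/B)*3 - 4)*B)/3 = (((1/B + 1)*3 - 4)*B)/3 = (((1 + 1/B)*3 - 4)*B)/3 = (((3 + 3/B) - 4)*B)/3 = ((-1 + 3/B)*B)/3 = (B*(-1 + 3/B))/3 = B*(-1 + 3/B)/3)
t(h) = -214*h (t(h) = -215*h + h = -214*h)
1/(-87725 + t(1/a(13))) = 1/(-87725 - 214/(1 - 1/3*13)) = 1/(-87725 - 214/(1 - 13/3)) = 1/(-87725 - 214/(-10/3)) = 1/(-87725 - 214*(-3/10)) = 1/(-87725 + 321/5) = 1/(-438304/5) = -5/438304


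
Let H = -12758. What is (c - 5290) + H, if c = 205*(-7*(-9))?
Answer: -5133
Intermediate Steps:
c = 12915 (c = 205*63 = 12915)
(c - 5290) + H = (12915 - 5290) - 12758 = 7625 - 12758 = -5133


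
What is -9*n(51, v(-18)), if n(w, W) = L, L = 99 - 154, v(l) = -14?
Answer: 495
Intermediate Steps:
L = -55
n(w, W) = -55
-9*n(51, v(-18)) = -9*(-55) = 495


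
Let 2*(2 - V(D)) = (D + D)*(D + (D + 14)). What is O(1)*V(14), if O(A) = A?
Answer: -586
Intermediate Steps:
V(D) = 2 - D*(14 + 2*D) (V(D) = 2 - (D + D)*(D + (D + 14))/2 = 2 - 2*D*(D + (14 + D))/2 = 2 - 2*D*(14 + 2*D)/2 = 2 - D*(14 + 2*D))
O(1)*V(14) = 1*(2 - 14*14 - 2*14²) = 1*(2 - 196 - 2*196) = 1*(2 - 196 - 392) = 1*(-586) = -586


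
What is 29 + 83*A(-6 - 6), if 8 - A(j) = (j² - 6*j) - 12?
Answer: -16239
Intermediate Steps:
A(j) = 20 - j² + 6*j (A(j) = 8 - ((j² - 6*j) - 12) = 8 - (-12 + j² - 6*j) = 8 + (12 - j² + 6*j) = 20 - j² + 6*j)
29 + 83*A(-6 - 6) = 29 + 83*(20 - (-6 - 6)² + 6*(-6 - 6)) = 29 + 83*(20 - 1*(-12)² + 6*(-12)) = 29 + 83*(20 - 1*144 - 72) = 29 + 83*(20 - 144 - 72) = 29 + 83*(-196) = 29 - 16268 = -16239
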